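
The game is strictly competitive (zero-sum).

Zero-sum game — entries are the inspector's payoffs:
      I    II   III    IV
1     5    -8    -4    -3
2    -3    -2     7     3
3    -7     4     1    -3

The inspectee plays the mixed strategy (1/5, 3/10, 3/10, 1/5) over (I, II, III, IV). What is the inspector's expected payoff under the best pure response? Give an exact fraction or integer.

1: (5)·(1/5) + (-8)·(3/10) + (-4)·(3/10) + (-3)·(1/5) = -16/5.
2: (-3)·(1/5) + (-2)·(3/10) + (7)·(3/10) + (3)·(1/5) = 3/2.
3: (-7)·(1/5) + (4)·(3/10) + (1)·(3/10) + (-3)·(1/5) = -1/2.
The best pure response is 2 with expected payoff 3/2.

3/2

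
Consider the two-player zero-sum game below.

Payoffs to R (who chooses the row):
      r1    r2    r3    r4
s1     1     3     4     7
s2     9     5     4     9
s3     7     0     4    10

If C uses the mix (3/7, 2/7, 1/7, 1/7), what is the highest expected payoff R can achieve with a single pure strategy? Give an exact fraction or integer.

50/7

s1: (1)·(3/7) + (3)·(2/7) + (4)·(1/7) + (7)·(1/7) = 20/7.
s2: (9)·(3/7) + (5)·(2/7) + (4)·(1/7) + (9)·(1/7) = 50/7.
s3: (7)·(3/7) + (0)·(2/7) + (4)·(1/7) + (10)·(1/7) = 5.
The best pure response is s2 with expected payoff 50/7.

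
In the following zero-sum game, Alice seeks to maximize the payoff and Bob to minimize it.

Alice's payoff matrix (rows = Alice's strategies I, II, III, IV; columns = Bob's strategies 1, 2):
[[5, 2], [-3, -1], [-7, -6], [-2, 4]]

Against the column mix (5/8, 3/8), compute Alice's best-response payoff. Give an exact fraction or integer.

31/8

I: (5)·(5/8) + (2)·(3/8) = 31/8.
II: (-3)·(5/8) + (-1)·(3/8) = -9/4.
III: (-7)·(5/8) + (-6)·(3/8) = -53/8.
IV: (-2)·(5/8) + (4)·(3/8) = 1/4.
The best pure response is I with expected payoff 31/8.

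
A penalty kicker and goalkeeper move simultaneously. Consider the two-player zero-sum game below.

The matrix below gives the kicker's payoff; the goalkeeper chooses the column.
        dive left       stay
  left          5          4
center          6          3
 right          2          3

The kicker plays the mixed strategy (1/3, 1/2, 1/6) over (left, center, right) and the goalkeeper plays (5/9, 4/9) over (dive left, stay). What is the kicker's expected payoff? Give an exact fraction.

Against (5/9, 4/9), each row's expected payoff is left: 41/9; center: 14/3; right: 22/9.
Taking the (1/3, 1/2, 1/6)-weighted average: (1/3)·(41/9) + (1/2)·(14/3) + (1/6)·(22/9) = 115/27.

115/27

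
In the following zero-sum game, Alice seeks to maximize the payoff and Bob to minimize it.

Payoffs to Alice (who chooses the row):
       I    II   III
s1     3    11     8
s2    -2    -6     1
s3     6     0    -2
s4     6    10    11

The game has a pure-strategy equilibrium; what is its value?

6

Row minima: 3, -6, -2, 6 → Alice's maximin is 6.
Column maxima: 6, 11, 11 → Bob's minimax is 6.
They coincide at (s4, I), so the value is 6.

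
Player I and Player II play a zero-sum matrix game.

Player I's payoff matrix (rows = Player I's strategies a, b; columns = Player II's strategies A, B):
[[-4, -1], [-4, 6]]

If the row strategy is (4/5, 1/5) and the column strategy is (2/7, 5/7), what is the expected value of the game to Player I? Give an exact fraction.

Against (2/7, 5/7), each row's expected payoff is a: -13/7; b: 22/7.
Taking the (4/5, 1/5)-weighted average: (4/5)·(-13/7) + (1/5)·(22/7) = -6/7.

-6/7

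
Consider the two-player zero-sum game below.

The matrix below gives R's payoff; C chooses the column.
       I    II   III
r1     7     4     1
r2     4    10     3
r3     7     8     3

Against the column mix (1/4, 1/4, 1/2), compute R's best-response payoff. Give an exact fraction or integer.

21/4

r1: (7)·(1/4) + (4)·(1/4) + (1)·(1/2) = 13/4.
r2: (4)·(1/4) + (10)·(1/4) + (3)·(1/2) = 5.
r3: (7)·(1/4) + (8)·(1/4) + (3)·(1/2) = 21/4.
The best pure response is r3 with expected payoff 21/4.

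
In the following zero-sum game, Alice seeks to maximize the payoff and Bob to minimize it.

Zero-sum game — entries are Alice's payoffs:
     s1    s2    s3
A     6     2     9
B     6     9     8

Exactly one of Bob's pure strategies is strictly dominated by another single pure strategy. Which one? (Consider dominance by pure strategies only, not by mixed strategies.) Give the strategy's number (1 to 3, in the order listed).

Bob prefers columns that give Alice less. Compare s3 with s1: 6 < 9, 6 < 8.
So s1 strictly dominates s3 for Bob; s3 is strictly dominated.

3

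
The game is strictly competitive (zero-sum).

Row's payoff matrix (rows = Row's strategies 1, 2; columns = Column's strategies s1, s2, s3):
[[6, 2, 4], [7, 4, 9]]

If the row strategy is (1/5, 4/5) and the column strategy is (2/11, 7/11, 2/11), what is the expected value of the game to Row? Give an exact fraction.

274/55

Against (2/11, 7/11, 2/11), each row's expected payoff is 1: 34/11; 2: 60/11.
Taking the (1/5, 4/5)-weighted average: (1/5)·(34/11) + (4/5)·(60/11) = 274/55.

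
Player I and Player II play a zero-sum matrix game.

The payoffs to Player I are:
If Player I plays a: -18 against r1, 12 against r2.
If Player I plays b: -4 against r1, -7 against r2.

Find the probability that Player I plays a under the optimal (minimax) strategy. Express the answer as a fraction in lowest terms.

1/11

Row minima are -18 and -7, so Player I's maximin is -7; column maxima are -4 and 12, so Player II's minimax is -4. These differ, so the equilibrium is in mixed strategies.
Let Player I play a with probability p. Player II is indifferent when −18p − 4(1−p) = 12p − 7(1−p), giving p = 1/11.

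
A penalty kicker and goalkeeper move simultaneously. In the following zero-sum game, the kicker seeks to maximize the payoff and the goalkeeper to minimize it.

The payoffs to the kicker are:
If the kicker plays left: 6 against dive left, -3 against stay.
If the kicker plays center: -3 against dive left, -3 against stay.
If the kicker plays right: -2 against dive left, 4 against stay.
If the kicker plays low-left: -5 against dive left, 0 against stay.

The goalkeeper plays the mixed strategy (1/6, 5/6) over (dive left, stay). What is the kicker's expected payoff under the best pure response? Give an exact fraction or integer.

3

left: (6)·(1/6) + (-3)·(5/6) = -3/2.
center: (-3)·(1/6) + (-3)·(5/6) = -3.
right: (-2)·(1/6) + (4)·(5/6) = 3.
low-left: (-5)·(1/6) + (0)·(5/6) = -5/6.
The best pure response is right with expected payoff 3.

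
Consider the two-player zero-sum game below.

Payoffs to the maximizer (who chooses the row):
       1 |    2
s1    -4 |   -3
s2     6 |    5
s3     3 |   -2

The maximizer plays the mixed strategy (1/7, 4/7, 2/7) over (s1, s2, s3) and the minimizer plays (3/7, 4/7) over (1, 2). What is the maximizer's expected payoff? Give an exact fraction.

130/49

Against (3/7, 4/7), each row's expected payoff is s1: -24/7; s2: 38/7; s3: 1/7.
Taking the (1/7, 4/7, 2/7)-weighted average: (1/7)·(-24/7) + (4/7)·(38/7) + (2/7)·(1/7) = 130/49.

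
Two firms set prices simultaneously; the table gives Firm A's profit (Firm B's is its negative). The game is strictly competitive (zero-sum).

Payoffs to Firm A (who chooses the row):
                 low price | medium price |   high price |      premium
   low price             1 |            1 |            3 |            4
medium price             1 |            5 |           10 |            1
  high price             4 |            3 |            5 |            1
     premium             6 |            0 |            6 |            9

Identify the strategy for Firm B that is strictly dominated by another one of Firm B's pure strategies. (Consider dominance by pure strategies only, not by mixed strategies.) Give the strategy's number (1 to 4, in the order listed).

3

Firm B prefers columns that give Firm A less. Compare high price with medium price: 1 < 3, 5 < 10, 3 < 5, 0 < 6.
So medium price strictly dominates high price for Firm B; high price is strictly dominated.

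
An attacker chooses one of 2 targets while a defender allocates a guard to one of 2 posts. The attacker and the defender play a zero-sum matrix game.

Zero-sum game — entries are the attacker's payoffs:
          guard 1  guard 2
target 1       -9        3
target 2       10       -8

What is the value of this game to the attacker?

-7/5

Row minima are -9 and -8, so the attacker's maximin is -8; column maxima are 10 and 3, so the defender's minimax is 3. These differ, so the equilibrium is in mixed strategies.
Let the attacker play target 1 with probability p. The defender is indifferent when −9p + 10(1−p) = 3p − 8(1−p), giving p = 3/5.
Let the defender play guard 1 with probability q. The attacker is indifferent when −9q + 3(1−q) = 10q − 8(1−q), giving q = 11/30.
The value is -9·(11/30) + (3)·(19/30) = -7/5.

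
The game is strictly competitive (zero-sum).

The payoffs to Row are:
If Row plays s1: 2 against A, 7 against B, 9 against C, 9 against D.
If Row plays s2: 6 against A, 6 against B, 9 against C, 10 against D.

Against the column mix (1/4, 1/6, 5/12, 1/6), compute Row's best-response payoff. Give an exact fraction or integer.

s1: (2)·(1/4) + (7)·(1/6) + (9)·(5/12) + (9)·(1/6) = 83/12.
s2: (6)·(1/4) + (6)·(1/6) + (9)·(5/12) + (10)·(1/6) = 95/12.
The best pure response is s2 with expected payoff 95/12.

95/12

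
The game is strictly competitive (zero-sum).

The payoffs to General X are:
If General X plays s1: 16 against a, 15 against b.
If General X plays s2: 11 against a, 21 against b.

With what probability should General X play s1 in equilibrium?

10/11

Row minima are 15 and 11, so General X's maximin is 15; column maxima are 16 and 21, so General Y's minimax is 16. These differ, so the equilibrium is in mixed strategies.
Let General X play s1 with probability p. General Y is indifferent when 16p + 11(1−p) = 15p + 21(1−p), giving p = 10/11.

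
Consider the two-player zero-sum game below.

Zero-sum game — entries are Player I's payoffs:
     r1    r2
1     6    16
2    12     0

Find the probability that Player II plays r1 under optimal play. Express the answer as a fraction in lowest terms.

Row minima are 6 and 0, so Player I's maximin is 6; column maxima are 12 and 16, so Player II's minimax is 12. These differ, so the equilibrium is in mixed strategies.
Let Player II play r1 with probability q. Player I is indifferent when 6q + 16(1−q) = 12q, giving q = 8/11.

8/11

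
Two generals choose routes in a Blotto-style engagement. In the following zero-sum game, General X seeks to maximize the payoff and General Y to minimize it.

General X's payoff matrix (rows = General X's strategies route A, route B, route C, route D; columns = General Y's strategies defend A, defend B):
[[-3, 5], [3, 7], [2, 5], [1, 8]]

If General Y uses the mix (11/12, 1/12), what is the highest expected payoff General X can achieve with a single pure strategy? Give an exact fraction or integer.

10/3

route A: (-3)·(11/12) + (5)·(1/12) = -7/3.
route B: (3)·(11/12) + (7)·(1/12) = 10/3.
route C: (2)·(11/12) + (5)·(1/12) = 9/4.
route D: (1)·(11/12) + (8)·(1/12) = 19/12.
The best pure response is route B with expected payoff 10/3.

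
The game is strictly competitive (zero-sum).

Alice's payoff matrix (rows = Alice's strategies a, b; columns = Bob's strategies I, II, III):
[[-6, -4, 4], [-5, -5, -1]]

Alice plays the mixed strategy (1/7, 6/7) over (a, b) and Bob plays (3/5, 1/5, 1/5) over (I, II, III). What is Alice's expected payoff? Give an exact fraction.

Against (3/5, 1/5, 1/5), each row's expected payoff is a: -18/5; b: -21/5.
Taking the (1/7, 6/7)-weighted average: (1/7)·(-18/5) + (6/7)·(-21/5) = -144/35.

-144/35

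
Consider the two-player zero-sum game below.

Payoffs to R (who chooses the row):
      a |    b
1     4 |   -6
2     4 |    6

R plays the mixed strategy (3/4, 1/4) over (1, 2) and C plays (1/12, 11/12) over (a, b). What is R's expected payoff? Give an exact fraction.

Against (1/12, 11/12), each row's expected payoff is 1: -31/6; 2: 35/6.
Taking the (3/4, 1/4)-weighted average: (3/4)·(-31/6) + (1/4)·(35/6) = -29/12.

-29/12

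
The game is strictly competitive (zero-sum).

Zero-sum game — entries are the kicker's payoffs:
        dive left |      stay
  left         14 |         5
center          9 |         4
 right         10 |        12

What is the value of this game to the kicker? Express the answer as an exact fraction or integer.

118/11

Row center is strictly dominated by row left, so the kicker never plays it.
The remaining 2×2 game on (left, right) × (dive left, stay) has no saddle point. Let the kicker play left with probability p; indifference gives 14p + 10(1−p) = 5p + 12(1−p), so p = 2/11.
Similarly the goalkeeper's optimal q on dive left is 7/11, and the value is 14·(7/11) + (5)·(4/11) = 118/11.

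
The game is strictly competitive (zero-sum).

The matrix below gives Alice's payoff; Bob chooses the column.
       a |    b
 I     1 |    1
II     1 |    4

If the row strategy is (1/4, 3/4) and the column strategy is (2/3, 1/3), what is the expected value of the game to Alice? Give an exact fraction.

Against (2/3, 1/3), each row's expected payoff is I: 1; II: 2.
Taking the (1/4, 3/4)-weighted average: (1/4)·(1) + (3/4)·(2) = 7/4.

7/4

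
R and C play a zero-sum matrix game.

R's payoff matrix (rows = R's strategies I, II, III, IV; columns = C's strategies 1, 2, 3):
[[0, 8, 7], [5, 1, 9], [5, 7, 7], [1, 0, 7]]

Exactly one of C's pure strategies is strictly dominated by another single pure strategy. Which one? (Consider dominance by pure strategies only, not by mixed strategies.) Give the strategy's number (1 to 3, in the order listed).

C prefers columns that give R less. Compare 3 with 1: 0 < 7, 5 < 9, 5 < 7, 1 < 7.
So 1 strictly dominates 3 for C; 3 is strictly dominated.

3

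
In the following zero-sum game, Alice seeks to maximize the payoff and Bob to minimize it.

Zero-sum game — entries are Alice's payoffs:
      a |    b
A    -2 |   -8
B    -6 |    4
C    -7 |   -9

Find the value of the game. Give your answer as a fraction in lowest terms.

Row C is strictly dominated by row A, so Alice never plays it.
The remaining 2×2 game on (A, B) × (a, b) has no saddle point. Let Alice play A with probability p; indifference gives −2p − 6(1−p) = −8p + 4(1−p), so p = 5/8.
Similarly Bob's optimal q on a is 3/4, and the value is -2·(3/4) + (-8)·(1/4) = -7/2.

-7/2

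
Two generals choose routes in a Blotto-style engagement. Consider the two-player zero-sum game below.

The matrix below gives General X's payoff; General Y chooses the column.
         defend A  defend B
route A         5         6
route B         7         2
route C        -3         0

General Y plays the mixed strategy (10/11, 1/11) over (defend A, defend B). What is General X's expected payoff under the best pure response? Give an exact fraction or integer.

72/11

route A: (5)·(10/11) + (6)·(1/11) = 56/11.
route B: (7)·(10/11) + (2)·(1/11) = 72/11.
route C: (-3)·(10/11) + (0)·(1/11) = -30/11.
The best pure response is route B with expected payoff 72/11.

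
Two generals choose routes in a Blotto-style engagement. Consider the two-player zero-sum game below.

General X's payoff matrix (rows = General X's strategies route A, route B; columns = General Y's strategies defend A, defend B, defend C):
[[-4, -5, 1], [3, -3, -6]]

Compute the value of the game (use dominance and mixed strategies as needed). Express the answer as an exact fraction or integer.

-11/3

Column defend A is strictly dominated by defend B for General Y (it gives General X more in every row).
The remaining 2×2 game on (route A, route B) × (defend B, defend C) has no saddle point. Let General X play route A with probability p; indifference gives −5p − 3(1−p) = p − 6(1−p), so p = 1/3.
Similarly General Y's optimal q on defend B is 7/9, and the value is -5·(7/9) + (1)·(2/9) = -11/3.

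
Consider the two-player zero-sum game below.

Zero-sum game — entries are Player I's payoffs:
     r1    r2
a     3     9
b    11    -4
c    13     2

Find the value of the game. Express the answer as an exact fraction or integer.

Row b is strictly dominated by row c, so Player I never plays it.
The remaining 2×2 game on (a, c) × (r1, r2) has no saddle point. Let Player I play a with probability p; indifference gives 3p + 13(1−p) = 9p + 2(1−p), so p = 11/17.
Similarly Player II's optimal q on r1 is 7/17, and the value is 3·(7/17) + (9)·(10/17) = 111/17.

111/17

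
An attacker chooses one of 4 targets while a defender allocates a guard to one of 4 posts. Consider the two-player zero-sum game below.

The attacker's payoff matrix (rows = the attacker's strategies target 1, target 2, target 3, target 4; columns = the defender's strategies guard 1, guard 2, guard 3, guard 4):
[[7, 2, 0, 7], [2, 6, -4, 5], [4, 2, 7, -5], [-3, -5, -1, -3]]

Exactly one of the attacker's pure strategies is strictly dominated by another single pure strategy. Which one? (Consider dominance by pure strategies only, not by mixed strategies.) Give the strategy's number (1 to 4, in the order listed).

Compare target 4 with target 1: 7 > -3, 2 > -5, 0 > -1, 7 > -3.
So target 1 strictly dominates target 4 for the attacker; target 4 is strictly dominated.

4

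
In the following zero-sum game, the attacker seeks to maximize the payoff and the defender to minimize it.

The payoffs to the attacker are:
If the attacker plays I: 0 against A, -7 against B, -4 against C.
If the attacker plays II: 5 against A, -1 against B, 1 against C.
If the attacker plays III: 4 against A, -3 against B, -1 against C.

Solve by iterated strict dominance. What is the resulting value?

Row III is strictly dominated by row II (5>4, -1>-3, 1>-1); eliminate III.
Row I is strictly dominated by row II (5>0, -1>-7, 1>-4); eliminate I.
Column A is strictly dominated by B for the defender (-1<5); eliminate A.
Column C is strictly dominated by B for the defender (-1<1); eliminate C.
Only (II, B) remains, with payoff -1.

-1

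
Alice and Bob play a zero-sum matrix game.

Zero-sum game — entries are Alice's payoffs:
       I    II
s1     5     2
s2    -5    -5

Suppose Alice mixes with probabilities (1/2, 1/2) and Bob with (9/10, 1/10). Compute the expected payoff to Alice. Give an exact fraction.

-3/20

Against (9/10, 1/10), each row's expected payoff is s1: 47/10; s2: -5.
Taking the (1/2, 1/2)-weighted average: (1/2)·(47/10) + (1/2)·(-5) = -3/20.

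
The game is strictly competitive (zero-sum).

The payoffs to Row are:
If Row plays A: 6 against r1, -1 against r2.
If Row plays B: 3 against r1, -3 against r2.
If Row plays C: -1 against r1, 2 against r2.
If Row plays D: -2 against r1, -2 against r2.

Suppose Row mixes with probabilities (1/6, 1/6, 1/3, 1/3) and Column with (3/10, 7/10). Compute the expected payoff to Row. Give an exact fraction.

Against (3/10, 7/10), each row's expected payoff is A: 11/10; B: -6/5; C: 11/10; D: -2.
Taking the (1/6, 1/6, 1/3, 1/3)-weighted average: (1/6)·(11/10) + (1/6)·(-6/5) + (1/3)·(11/10) + (1/3)·(-2) = -19/60.

-19/60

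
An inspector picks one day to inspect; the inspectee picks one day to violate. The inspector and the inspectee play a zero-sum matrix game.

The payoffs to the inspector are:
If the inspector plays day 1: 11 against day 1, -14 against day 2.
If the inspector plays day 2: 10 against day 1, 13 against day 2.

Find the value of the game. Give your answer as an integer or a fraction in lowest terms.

283/28

Row minima are -14 and 10, so the inspector's maximin is 10; column maxima are 11 and 13, so the inspectee's minimax is 11. These differ, so the equilibrium is in mixed strategies.
Let the inspector play day 1 with probability p. The inspectee is indifferent when 11p + 10(1−p) = −14p + 13(1−p), giving p = 3/28.
Let the inspectee play day 1 with probability q. The inspector is indifferent when 11q − 14(1−q) = 10q + 13(1−q), giving q = 27/28.
The value is 11·(27/28) + (-14)·(1/28) = 283/28.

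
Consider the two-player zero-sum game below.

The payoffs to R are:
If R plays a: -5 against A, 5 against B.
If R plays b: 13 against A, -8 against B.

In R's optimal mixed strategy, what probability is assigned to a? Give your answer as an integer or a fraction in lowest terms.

21/31

Row minima are -5 and -8, so R's maximin is -5; column maxima are 13 and 5, so C's minimax is 5. These differ, so the equilibrium is in mixed strategies.
Let R play a with probability p. C is indifferent when −5p + 13(1−p) = 5p − 8(1−p), giving p = 21/31.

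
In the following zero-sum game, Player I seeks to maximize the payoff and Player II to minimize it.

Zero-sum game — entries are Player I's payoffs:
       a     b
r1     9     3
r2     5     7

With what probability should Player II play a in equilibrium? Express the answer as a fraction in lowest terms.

Row minima are 3 and 5, so Player I's maximin is 5; column maxima are 9 and 7, so Player II's minimax is 7. These differ, so the equilibrium is in mixed strategies.
Let Player II play a with probability q. Player I is indifferent when 9q + 3(1−q) = 5q + 7(1−q), giving q = 1/2.

1/2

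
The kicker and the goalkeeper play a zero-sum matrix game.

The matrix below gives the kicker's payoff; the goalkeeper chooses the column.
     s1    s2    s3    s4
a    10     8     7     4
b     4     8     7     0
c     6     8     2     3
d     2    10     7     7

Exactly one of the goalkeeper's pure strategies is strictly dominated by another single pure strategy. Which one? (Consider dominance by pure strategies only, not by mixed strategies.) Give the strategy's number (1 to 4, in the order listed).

2

The goalkeeper prefers columns that give the kicker less. Compare s2 with s3: 7 < 8, 7 < 8, 2 < 8, 7 < 10.
So s3 strictly dominates s2 for the goalkeeper; s2 is strictly dominated.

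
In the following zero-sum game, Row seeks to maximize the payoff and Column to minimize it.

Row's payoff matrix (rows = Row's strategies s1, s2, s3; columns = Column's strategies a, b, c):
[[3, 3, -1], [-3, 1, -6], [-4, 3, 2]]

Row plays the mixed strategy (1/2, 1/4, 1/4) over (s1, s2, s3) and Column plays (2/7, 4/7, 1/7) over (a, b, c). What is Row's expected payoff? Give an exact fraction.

8/7

Against (2/7, 4/7, 1/7), each row's expected payoff is s1: 17/7; s2: -8/7; s3: 6/7.
Taking the (1/2, 1/4, 1/4)-weighted average: (1/2)·(17/7) + (1/4)·(-8/7) + (1/4)·(6/7) = 8/7.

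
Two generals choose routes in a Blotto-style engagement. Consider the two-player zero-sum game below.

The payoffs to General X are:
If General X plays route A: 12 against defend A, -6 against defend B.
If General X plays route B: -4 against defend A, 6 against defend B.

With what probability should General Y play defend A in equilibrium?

3/7

Row minima are -6 and -4, so General X's maximin is -4; column maxima are 12 and 6, so General Y's minimax is 6. These differ, so the equilibrium is in mixed strategies.
Let General Y play defend A with probability q. General X is indifferent when 12q − 6(1−q) = −4q + 6(1−q), giving q = 3/7.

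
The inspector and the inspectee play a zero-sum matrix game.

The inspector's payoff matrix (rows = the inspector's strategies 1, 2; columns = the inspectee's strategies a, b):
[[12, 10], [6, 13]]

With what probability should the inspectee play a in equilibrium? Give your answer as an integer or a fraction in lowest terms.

1/3

Row minima are 10 and 6, so the inspector's maximin is 10; column maxima are 12 and 13, so the inspectee's minimax is 12. These differ, so the equilibrium is in mixed strategies.
Let the inspectee play a with probability q. The inspector is indifferent when 12q + 10(1−q) = 6q + 13(1−q), giving q = 1/3.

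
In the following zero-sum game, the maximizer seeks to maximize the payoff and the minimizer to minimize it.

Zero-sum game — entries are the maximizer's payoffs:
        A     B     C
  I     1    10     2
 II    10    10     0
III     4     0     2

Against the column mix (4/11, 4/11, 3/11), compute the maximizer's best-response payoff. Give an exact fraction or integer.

80/11

I: (1)·(4/11) + (10)·(4/11) + (2)·(3/11) = 50/11.
II: (10)·(4/11) + (10)·(4/11) + (0)·(3/11) = 80/11.
III: (4)·(4/11) + (0)·(4/11) + (2)·(3/11) = 2.
The best pure response is II with expected payoff 80/11.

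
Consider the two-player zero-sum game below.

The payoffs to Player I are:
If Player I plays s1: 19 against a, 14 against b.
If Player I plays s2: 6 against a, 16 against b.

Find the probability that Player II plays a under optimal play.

Row minima are 14 and 6, so Player I's maximin is 14; column maxima are 19 and 16, so Player II's minimax is 16. These differ, so the equilibrium is in mixed strategies.
Let Player II play a with probability q. Player I is indifferent when 19q + 14(1−q) = 6q + 16(1−q), giving q = 2/15.

2/15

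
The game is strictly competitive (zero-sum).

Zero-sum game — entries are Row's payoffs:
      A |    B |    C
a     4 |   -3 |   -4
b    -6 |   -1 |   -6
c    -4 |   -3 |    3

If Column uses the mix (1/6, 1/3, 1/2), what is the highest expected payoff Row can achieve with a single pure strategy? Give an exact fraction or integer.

-1/6

a: (4)·(1/6) + (-3)·(1/3) + (-4)·(1/2) = -7/3.
b: (-6)·(1/6) + (-1)·(1/3) + (-6)·(1/2) = -13/3.
c: (-4)·(1/6) + (-3)·(1/3) + (3)·(1/2) = -1/6.
The best pure response is c with expected payoff -1/6.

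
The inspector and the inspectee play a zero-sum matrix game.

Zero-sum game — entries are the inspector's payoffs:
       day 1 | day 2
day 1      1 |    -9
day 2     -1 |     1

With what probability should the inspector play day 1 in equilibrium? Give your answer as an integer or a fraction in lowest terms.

Row minima are -9 and -1, so the inspector's maximin is -1; column maxima are 1 and 1, so the inspectee's minimax is 1. These differ, so the equilibrium is in mixed strategies.
Let the inspector play day 1 with probability p. The inspectee is indifferent when p − (1−p) = −9p + (1−p), giving p = 1/6.

1/6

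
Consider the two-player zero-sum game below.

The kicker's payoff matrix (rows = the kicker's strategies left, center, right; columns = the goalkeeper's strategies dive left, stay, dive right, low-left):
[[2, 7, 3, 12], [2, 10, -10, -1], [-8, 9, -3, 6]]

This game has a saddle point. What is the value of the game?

2

Row minima: 2, -10, -8 → the kicker's maximin is 2.
Column maxima: 2, 10, 3, 12 → the goalkeeper's minimax is 2.
They coincide at (left, dive left), so the value is 2.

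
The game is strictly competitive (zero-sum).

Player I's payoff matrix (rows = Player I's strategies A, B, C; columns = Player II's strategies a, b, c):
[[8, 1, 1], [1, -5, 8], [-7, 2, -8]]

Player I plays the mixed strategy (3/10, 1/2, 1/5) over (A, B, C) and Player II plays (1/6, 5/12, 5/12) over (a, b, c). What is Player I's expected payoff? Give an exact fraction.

5/8

Against (1/6, 5/12, 5/12), each row's expected payoff is A: 13/6; B: 17/12; C: -11/3.
Taking the (3/10, 1/2, 1/5)-weighted average: (3/10)·(13/6) + (1/2)·(17/12) + (1/5)·(-11/3) = 5/8.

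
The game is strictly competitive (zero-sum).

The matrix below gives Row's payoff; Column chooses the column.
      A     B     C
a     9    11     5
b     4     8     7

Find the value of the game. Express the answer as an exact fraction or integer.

Column B is strictly dominated by C for Column (it gives Row more in every row).
The remaining 2×2 game on (a, b) × (A, C) has no saddle point. Let Row play a with probability p; indifference gives 9p + 4(1−p) = 5p + 7(1−p), so p = 3/7.
Similarly Column's optimal q on A is 2/7, and the value is 9·(2/7) + (5)·(5/7) = 43/7.

43/7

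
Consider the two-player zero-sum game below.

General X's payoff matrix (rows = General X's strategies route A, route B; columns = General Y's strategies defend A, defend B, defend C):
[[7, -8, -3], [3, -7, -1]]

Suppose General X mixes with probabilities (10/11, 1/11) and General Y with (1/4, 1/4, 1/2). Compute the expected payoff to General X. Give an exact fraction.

Against (1/4, 1/4, 1/2), each row's expected payoff is route A: -7/4; route B: -3/2.
Taking the (10/11, 1/11)-weighted average: (10/11)·(-7/4) + (1/11)·(-3/2) = -19/11.

-19/11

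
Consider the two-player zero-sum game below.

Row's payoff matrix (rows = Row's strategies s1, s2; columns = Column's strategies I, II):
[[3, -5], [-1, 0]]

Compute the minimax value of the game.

-5/9

Row minima are -5 and -1, so Row's maximin is -1; column maxima are 3 and 0, so Column's minimax is 0. These differ, so the equilibrium is in mixed strategies.
Let Row play s1 with probability p. Column is indifferent when 3p − (1−p) = −5p, giving p = 1/9.
Let Column play I with probability q. Row is indifferent when 3q − 5(1−q) = −q, giving q = 5/9.
The value is 3·(5/9) + (-5)·(4/9) = -5/9.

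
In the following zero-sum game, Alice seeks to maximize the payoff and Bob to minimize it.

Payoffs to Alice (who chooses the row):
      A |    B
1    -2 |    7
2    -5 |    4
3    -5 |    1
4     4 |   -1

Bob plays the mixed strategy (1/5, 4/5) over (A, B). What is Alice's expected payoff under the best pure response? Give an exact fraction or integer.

26/5

1: (-2)·(1/5) + (7)·(4/5) = 26/5.
2: (-5)·(1/5) + (4)·(4/5) = 11/5.
3: (-5)·(1/5) + (1)·(4/5) = -1/5.
4: (4)·(1/5) + (-1)·(4/5) = 0.
The best pure response is 1 with expected payoff 26/5.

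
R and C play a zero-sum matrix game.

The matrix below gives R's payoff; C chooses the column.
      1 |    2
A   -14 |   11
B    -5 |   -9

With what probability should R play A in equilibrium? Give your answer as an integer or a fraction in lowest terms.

Row minima are -14 and -9, so R's maximin is -9; column maxima are -5 and 11, so C's minimax is -5. These differ, so the equilibrium is in mixed strategies.
Let R play A with probability p. C is indifferent when −14p − 5(1−p) = 11p − 9(1−p), giving p = 4/29.

4/29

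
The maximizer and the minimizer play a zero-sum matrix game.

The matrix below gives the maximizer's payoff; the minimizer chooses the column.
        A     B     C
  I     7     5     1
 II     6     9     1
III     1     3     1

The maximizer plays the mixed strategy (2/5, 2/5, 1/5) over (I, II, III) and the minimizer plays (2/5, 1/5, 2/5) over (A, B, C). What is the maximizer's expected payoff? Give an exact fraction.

Against (2/5, 1/5, 2/5), each row's expected payoff is I: 21/5; II: 23/5; III: 7/5.
Taking the (2/5, 2/5, 1/5)-weighted average: (2/5)·(21/5) + (2/5)·(23/5) + (1/5)·(7/5) = 19/5.

19/5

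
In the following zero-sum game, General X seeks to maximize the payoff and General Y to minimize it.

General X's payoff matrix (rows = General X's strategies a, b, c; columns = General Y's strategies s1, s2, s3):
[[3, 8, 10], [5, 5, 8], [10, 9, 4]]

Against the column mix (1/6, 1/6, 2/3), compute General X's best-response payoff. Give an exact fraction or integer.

17/2

a: (3)·(1/6) + (8)·(1/6) + (10)·(2/3) = 17/2.
b: (5)·(1/6) + (5)·(1/6) + (8)·(2/3) = 7.
c: (10)·(1/6) + (9)·(1/6) + (4)·(2/3) = 35/6.
The best pure response is a with expected payoff 17/2.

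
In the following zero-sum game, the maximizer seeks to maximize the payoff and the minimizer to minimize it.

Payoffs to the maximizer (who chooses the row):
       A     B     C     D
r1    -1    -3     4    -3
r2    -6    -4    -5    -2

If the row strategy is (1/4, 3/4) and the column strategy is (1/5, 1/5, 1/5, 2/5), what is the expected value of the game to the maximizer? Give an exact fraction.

Against (1/5, 1/5, 1/5, 2/5), each row's expected payoff is r1: -6/5; r2: -19/5.
Taking the (1/4, 3/4)-weighted average: (1/4)·(-6/5) + (3/4)·(-19/5) = -63/20.

-63/20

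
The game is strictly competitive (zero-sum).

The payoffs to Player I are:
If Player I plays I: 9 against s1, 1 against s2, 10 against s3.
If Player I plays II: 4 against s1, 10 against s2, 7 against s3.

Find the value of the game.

Column s3 is strictly dominated by s1 for Player II (it gives Player I more in every row).
The remaining 2×2 game on (I, II) × (s1, s2) has no saddle point. Let Player I play I with probability p; indifference gives 9p + 4(1−p) = p + 10(1−p), so p = 3/7.
Similarly Player II's optimal q on s1 is 9/14, and the value is 9·(9/14) + (1)·(5/14) = 43/7.

43/7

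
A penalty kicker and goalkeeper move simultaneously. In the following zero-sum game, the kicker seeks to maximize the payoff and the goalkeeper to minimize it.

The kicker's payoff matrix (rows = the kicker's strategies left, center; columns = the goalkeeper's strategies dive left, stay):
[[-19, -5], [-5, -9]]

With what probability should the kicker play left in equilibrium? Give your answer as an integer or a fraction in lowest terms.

Row minima are -19 and -9, so the kicker's maximin is -9; column maxima are -5 and -5, so the goalkeeper's minimax is -5. These differ, so the equilibrium is in mixed strategies.
Let the kicker play left with probability p. The goalkeeper is indifferent when −19p − 5(1−p) = −5p − 9(1−p), giving p = 2/9.

2/9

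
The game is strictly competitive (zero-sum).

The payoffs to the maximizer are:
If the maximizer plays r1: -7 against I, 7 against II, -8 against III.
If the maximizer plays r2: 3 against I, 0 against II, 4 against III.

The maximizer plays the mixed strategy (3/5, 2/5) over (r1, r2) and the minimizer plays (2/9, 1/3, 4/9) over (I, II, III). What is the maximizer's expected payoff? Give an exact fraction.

Against (2/9, 1/3, 4/9), each row's expected payoff is r1: -25/9; r2: 22/9.
Taking the (3/5, 2/5)-weighted average: (3/5)·(-25/9) + (2/5)·(22/9) = -31/45.

-31/45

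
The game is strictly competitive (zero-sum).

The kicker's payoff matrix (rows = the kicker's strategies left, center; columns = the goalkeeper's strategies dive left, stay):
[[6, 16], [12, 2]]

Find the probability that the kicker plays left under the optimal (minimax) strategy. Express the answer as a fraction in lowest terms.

1/2

Row minima are 6 and 2, so the kicker's maximin is 6; column maxima are 12 and 16, so the goalkeeper's minimax is 12. These differ, so the equilibrium is in mixed strategies.
Let the kicker play left with probability p. The goalkeeper is indifferent when 6p + 12(1−p) = 16p + 2(1−p), giving p = 1/2.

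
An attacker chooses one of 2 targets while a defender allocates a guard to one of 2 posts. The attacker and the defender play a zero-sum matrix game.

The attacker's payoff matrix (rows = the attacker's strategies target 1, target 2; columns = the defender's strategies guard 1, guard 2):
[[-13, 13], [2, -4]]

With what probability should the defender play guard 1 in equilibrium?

17/32

Row minima are -13 and -4, so the attacker's maximin is -4; column maxima are 2 and 13, so the defender's minimax is 2. These differ, so the equilibrium is in mixed strategies.
Let the defender play guard 1 with probability q. The attacker is indifferent when −13q + 13(1−q) = 2q − 4(1−q), giving q = 17/32.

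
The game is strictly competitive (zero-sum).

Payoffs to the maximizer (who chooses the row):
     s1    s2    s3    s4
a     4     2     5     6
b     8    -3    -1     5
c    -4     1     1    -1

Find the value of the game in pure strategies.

Row minima: 2, -3, -4 → the maximizer's maximin is 2.
Column maxima: 8, 2, 5, 6 → the minimizer's minimax is 2.
They coincide at (a, s2), so the value is 2.

2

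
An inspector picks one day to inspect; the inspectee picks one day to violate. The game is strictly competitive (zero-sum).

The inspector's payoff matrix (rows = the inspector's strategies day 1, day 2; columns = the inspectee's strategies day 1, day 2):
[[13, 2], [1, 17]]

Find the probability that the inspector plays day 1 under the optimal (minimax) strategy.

Row minima are 2 and 1, so the inspector's maximin is 2; column maxima are 13 and 17, so the inspectee's minimax is 13. These differ, so the equilibrium is in mixed strategies.
Let the inspector play day 1 with probability p. The inspectee is indifferent when 13p + (1−p) = 2p + 17(1−p), giving p = 16/27.

16/27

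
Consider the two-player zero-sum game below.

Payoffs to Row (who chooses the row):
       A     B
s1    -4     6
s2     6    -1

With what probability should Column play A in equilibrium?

Row minima are -4 and -1, so Row's maximin is -1; column maxima are 6 and 6, so Column's minimax is 6. These differ, so the equilibrium is in mixed strategies.
Let Column play A with probability q. Row is indifferent when −4q + 6(1−q) = 6q − (1−q), giving q = 7/17.

7/17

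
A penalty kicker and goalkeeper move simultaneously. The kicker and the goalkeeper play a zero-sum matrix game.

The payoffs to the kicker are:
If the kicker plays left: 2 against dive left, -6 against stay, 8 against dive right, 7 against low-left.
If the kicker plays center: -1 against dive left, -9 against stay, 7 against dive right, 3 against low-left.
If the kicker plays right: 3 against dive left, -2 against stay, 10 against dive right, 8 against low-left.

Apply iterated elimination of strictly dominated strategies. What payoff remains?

-2

Row center is strictly dominated by row left (2>-1, -6>-9, 8>7, 7>3); eliminate center.
Row left is strictly dominated by row right (3>2, -2>-6, 10>8, 8>7); eliminate left.
Column dive left is strictly dominated by stay for the goalkeeper (-2<3); eliminate dive left.
Column low-left is strictly dominated by stay for the goalkeeper (-2<8); eliminate low-left.
Column dive right is strictly dominated by stay for the goalkeeper (-2<10); eliminate dive right.
Only (right, stay) remains, with payoff -2.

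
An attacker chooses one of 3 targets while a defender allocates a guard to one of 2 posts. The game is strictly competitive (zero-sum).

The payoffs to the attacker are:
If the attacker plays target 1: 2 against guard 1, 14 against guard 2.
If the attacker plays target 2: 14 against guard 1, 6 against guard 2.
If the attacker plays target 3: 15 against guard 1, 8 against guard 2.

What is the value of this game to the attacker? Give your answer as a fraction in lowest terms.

194/19

Row target 2 is strictly dominated by row target 3, so the attacker never plays it.
The remaining 2×2 game on (target 1, target 3) × (guard 1, guard 2) has no saddle point. Let the attacker play target 1 with probability p; indifference gives 2p + 15(1−p) = 14p + 8(1−p), so p = 7/19.
Similarly the defender's optimal q on guard 1 is 6/19, and the value is 2·(6/19) + (14)·(13/19) = 194/19.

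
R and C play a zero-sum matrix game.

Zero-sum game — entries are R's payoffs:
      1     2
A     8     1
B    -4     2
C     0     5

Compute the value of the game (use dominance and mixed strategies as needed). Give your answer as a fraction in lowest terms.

10/3

Row B is strictly dominated by row C, so R never plays it.
The remaining 2×2 game on (A, C) × (1, 2) has no saddle point. Let R play A with probability p; indifference gives 8p = p + 5(1−p), so p = 5/12.
Similarly C's optimal q on 1 is 1/3, and the value is 8·(1/3) + (1)·(2/3) = 10/3.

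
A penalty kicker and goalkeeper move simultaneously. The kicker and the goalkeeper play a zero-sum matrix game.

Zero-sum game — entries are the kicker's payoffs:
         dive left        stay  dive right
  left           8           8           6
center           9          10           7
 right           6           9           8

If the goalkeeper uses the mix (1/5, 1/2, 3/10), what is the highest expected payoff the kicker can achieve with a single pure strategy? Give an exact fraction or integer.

89/10

left: (8)·(1/5) + (8)·(1/2) + (6)·(3/10) = 37/5.
center: (9)·(1/5) + (10)·(1/2) + (7)·(3/10) = 89/10.
right: (6)·(1/5) + (9)·(1/2) + (8)·(3/10) = 81/10.
The best pure response is center with expected payoff 89/10.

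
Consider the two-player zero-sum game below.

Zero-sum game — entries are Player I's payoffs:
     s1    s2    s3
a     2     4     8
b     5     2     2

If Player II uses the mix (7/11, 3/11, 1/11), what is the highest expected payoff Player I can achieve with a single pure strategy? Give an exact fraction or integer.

43/11

a: (2)·(7/11) + (4)·(3/11) + (8)·(1/11) = 34/11.
b: (5)·(7/11) + (2)·(3/11) + (2)·(1/11) = 43/11.
The best pure response is b with expected payoff 43/11.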